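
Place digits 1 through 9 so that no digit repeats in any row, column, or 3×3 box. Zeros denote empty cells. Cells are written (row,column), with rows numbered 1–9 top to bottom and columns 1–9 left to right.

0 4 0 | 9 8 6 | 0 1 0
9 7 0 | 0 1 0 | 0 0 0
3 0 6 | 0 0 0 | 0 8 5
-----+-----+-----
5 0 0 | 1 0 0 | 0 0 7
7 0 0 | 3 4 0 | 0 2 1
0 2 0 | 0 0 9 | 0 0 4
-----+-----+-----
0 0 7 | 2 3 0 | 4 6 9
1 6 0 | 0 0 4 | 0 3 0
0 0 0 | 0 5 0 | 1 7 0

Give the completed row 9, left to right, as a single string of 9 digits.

493658172

(1,1) = 2 (sole candidate).
(1,3) = 5 (sole candidate).
(1,9) = 3 (sole candidate).
(2,3) = 8 (sole candidate).
(2,8) = 4 (sole candidate).
(3,2) = 1 (sole candidate).
(4,8) = 9 (sole candidate).
(5,3) = 9 (sole candidate).
(6,8) = 5 (sole candidate).
(7,1) = 8 (sole candidate).
(7,2) = 5 (sole candidate).
(7,6) = 1 (sole candidate).
(8,3) = 2 (sole candidate).
(8,9) = 8 (sole candidate).
(9,1) = 4: row 9 has {1,5,7}; col 1 has {1,2,3,5,7,8,9}; box has {1,2,5,6,7,8} → only 4 remains.
(9,3) = 3: row 9 has {1,4,5,7}; col 3 has {2,5,6,7,8,9}; box has {1,2,4,5,6,7,8} → only 3 remains.
(9,6) = 8: row 9 has {1,3,4,5,7}; col 6 has {1,4,6,9}; box has {1,2,3,4,5} → only 8 remains.
(9,9) = 2: row 9 has {1,3,4,5,7,8}; col 9 has {1,3,4,5,7,8,9}; box has {1,3,4,6,7,8,9} → only 2 remains.
(1,7) = 7 (sole candidate).
(2,4) = 5 (sole candidate).
(2,9) = 6 (sole candidate).
(4,3) = 4 (sole candidate).
(4,6) = 2 (sole candidate).
(5,2) = 8 (sole candidate).
(5,6) = 5 (sole candidate).
(5,7) = 6 (sole candidate).
(6,1) = 6 (sole candidate).
(6,3) = 1 (sole candidate).
(6,5) = 7 (sole candidate).
(8,4) = 7 (sole candidate).
(8,5) = 9 (sole candidate).
(8,7) = 5 (sole candidate).
(9,2) = 9: row 9 has {1,2,3,4,5,7,8}; col 2 has {1,2,4,5,6,7,8}; box has {1,2,3,4,5,6,7,8} → only 9 remains.
(9,4) = 6: row 9 has {1,2,3,4,5,7,8,9}; col 4 has {1,2,3,5,7,9}; box has {1,2,3,4,5,7,8,9} → only 6 remains.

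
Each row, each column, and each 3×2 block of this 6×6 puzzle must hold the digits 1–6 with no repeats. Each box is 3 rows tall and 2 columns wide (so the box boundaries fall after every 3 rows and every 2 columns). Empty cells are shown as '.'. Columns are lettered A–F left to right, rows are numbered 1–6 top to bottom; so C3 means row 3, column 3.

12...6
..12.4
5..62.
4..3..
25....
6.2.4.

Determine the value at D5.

A2 = 3: row 2 has {1,2,4}; col 1 has {1,2,4,5,6}; box has {1,2,5} → only 3 remains.
B2 = 6: row 2 has {1,2,3,4}; col 2 has {2,5}; box has {1,2,3,5} → only 6 remains.
E2 = 5: row 2 has {1,2,3,4,6}; col 5 has {2,4}; box has {2,4,6} → only 5 remains.
B3 = 4: row 3 has {2,5,6}; col 2 has {2,5,6}; box has {1,2,3,5,6} → only 4 remains.
C3 = 3: row 3 has {2,4,5,6}; col 3 has {1,2}; box has {1,2,6} → only 3 remains.
F3 = 1: row 3 has {2,3,4,5,6}; col 6 has {4,6}; box has {2,4,5,6} → only 1 remains.
B4 = 1: row 4 has {3,4}; col 2 has {2,4,5,6}; box has {2,4,5,6} → only 1 remains.
E4 = 6: row 4 has {1,3,4}; col 5 has {2,4,5}; box has {4} → only 6 remains.
F5 = 3: row 5 has {2,5}; col 6 has {1,4,6}; box has {4,6} → only 3 remains.
B6 = 3: row 6 has {2,4,6}; col 2 has {1,2,4,5,6}; box has {1,2,4,5,6} → only 3 remains.
F6 = 5: row 6 has {2,3,4,6}; col 6 has {1,3,4,6}; box has {3,4,6} → only 5 remains.
E1 = 3: row 1 has {1,2,6}; col 5 has {2,4,5,6}; box has {1,2,4,5,6} → only 3 remains.
C4 = 5: row 4 has {1,3,4,6}; col 3 has {1,2,3}; box has {2,3} → only 5 remains.
F4 = 2: row 4 has {1,3,4,5,6}; col 6 has {1,3,4,5,6}; box has {3,4,5,6} → only 2 remains.
E5 = 1: row 5 has {2,3,5}; col 5 has {2,3,4,5,6}; box has {2,3,4,5,6} → only 1 remains.
D6 = 1: row 6 has {2,3,4,5,6}; col 4 has {2,3,6}; box has {2,3,5} → only 1 remains.
C1 = 4: row 1 has {1,2,3,6}; col 3 has {1,2,3,5}; box has {1,2,3,6} → only 4 remains.
D1 = 5: row 1 has {1,2,3,4,6}; col 4 has {1,2,3,6}; box has {1,2,3,4,6} → only 5 remains.
C5 = 6: row 5 has {1,2,3,5}; col 3 has {1,2,3,4,5}; box has {1,2,3,5} → only 6 remains.
D5 = 4: row 5 has {1,2,3,5,6}; col 4 has {1,2,3,5,6}; box has {1,2,3,5,6} → only 4 remains.

4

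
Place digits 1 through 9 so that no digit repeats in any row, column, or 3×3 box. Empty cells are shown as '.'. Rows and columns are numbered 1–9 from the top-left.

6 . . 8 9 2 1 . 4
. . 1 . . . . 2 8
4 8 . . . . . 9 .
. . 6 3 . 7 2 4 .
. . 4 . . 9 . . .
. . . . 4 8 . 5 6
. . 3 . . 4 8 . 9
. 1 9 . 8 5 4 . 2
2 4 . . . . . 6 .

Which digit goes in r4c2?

r4c9 = 1 (sole candidate).
r8c1 = 7 (sole candidate).
r8c4 = 6 (sole candidate).
r8c8 = 3 (sole candidate).
r1c8 = 7 (sole candidate).
r4c5 = 5 (sole candidate).
r5c8 = 8 (sole candidate).
r7c1 = 5 (sole candidate).
r7c2 = 6 (sole candidate).
r7c8 = 1 (sole candidate).
r9c3 = 8 (sole candidate).
r1c3 = 5 (sole candidate).
r4c2 = 9: row 4 has {1,2,3,4,5,6,7}; col 2 has {1,4,6,8}; box has {4,6} → only 9 remains.

9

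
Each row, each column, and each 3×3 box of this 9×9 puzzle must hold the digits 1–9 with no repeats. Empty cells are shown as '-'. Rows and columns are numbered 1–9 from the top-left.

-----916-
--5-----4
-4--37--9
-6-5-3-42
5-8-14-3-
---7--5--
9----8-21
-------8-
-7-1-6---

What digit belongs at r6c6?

r2c8 = 7 (sole candidate).
r3c8 = 5 (sole candidate).
r6c6 = 2: row 6 has {5,7}; col 6 has {3,4,6,7,8,9}; box has {1,3,4,5,7} → only 2 remains.

2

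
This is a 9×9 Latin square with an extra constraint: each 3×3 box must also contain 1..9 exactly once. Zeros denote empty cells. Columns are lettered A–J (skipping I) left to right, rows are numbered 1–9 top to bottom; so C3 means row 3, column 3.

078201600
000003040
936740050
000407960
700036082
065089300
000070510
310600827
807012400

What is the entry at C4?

3

F3 = 8: row 3 has {3,4,5,6,7,9}; col 6 has {1,2,3,6,7,9}; box has {1,2,3,4,7} → only 8 remains.
J3 = 1: row 3 has {3,4,5,6,7,8,9}; col 9 has {2,7}; box has {4,5,6} → only 1 remains.
J4 = 5: row 4 has {4,6,7,9}; col 9 has {1,2,7}; box has {2,3,6,8,9} → only 5 remains.
G5 = 1: row 5 has {2,3,6,7,8}; col 7 has {3,4,5,6,8,9}; box has {2,3,5,6,8,9} → only 1 remains.
D6 = 1: row 6 has {3,5,6,8,9}; col 4 has {2,4,6,7}; box has {3,4,6,7,8,9} → only 1 remains.
H6 = 7: row 6 has {1,3,5,6,8,9}; col 8 has {1,2,4,5,6,8}; box has {1,2,3,5,6,8,9} → only 7 remains.
J6 = 4: row 6 has {1,3,5,6,7,8,9}; col 9 has {1,2,5,7}; box has {1,2,3,5,6,7,8,9} → only 4 remains.
F7 = 4: row 7 has {1,5,7}; col 6 has {1,2,3,6,7,8,9}; box has {1,2,6,7} → only 4 remains.
F8 = 5: row 8 has {1,2,3,6,7,8}; col 6 has {1,2,3,4,6,7,8,9}; box has {1,2,4,6,7} → only 5 remains.
G3 = 2: row 3 has {1,3,4,5,6,7,8,9}; col 7 has {1,3,4,5,6,8,9}; box has {1,4,5,6} → only 2 remains.
E4 = 2: row 4 has {4,5,6,7,9}; col 5 has {1,3,4,7,8}; box has {1,3,4,6,7,8,9} → only 2 remains.
D5 = 5: row 5 has {1,2,3,6,7,8}; col 4 has {1,2,4,6,7}; box has {1,2,3,4,6,7,8,9} → only 5 remains.
A6 = 2: row 6 has {1,3,4,5,6,7,8,9}; col 1 has {3,7,8,9}; box has {5,6,7} → only 2 remains.
A7 = 6: row 7 has {1,4,5,7}; col 1 has {2,3,7,8,9}; box has {1,3,7,8} → only 6 remains.
E8 = 9: row 8 has {1,2,3,5,6,7,8}; col 5 has {1,2,3,4,7,8}; box has {1,2,4,5,6,7} → only 9 remains.
D9 = 3: row 9 has {1,2,4,7,8}; col 4 has {1,2,4,5,6,7}; box has {1,2,4,5,6,7,9} → only 3 remains.
H9 = 9: row 9 has {1,2,3,4,7,8}; col 8 has {1,2,4,5,6,7,8}; box has {1,2,4,5,7,8} → only 9 remains.
J9 = 6: row 9 has {1,2,3,4,7,8,9}; col 9 has {1,2,4,5,7}; box has {1,2,4,5,7,8,9} → only 6 remains.
E1 = 5: row 1 has {1,2,6,7,8}; col 5 has {1,2,3,4,7,8,9}; box has {1,2,3,4,7,8} → only 5 remains.
H1 = 3: row 1 has {1,2,5,6,7,8}; col 8 has {1,2,4,5,6,7,8,9}; box has {1,2,4,5,6} → only 3 remains.
J1 = 9: row 1 has {1,2,3,5,6,7,8}; col 9 has {1,2,4,5,6,7}; box has {1,2,3,4,5,6} → only 9 remains.
D2 = 9: row 2 has {3,4}; col 4 has {1,2,3,4,5,6,7}; box has {1,2,3,4,5,7,8} → only 9 remains.
E2 = 6: row 2 has {3,4,9}; col 5 has {1,2,3,4,5,7,8,9}; box has {1,2,3,4,5,7,8,9} → only 6 remains.
G2 = 7: row 2 has {3,4,6,9}; col 7 has {1,2,3,4,5,6,8,9}; box has {1,2,3,4,5,6,9} → only 7 remains.
J2 = 8: row 2 has {3,4,6,7,9}; col 9 has {1,2,4,5,6,7,9}; box has {1,2,3,4,5,6,7,9} → only 8 remains.
A4 = 1: row 4 has {2,4,5,6,7,9}; col 1 has {2,3,6,7,8,9}; box has {2,5,6,7} → only 1 remains.
B4 = 8: row 4 has {1,2,4,5,6,7,9}; col 2 has {1,3,6,7}; box has {1,2,5,6,7} → only 8 remains.
C4 = 3: row 4 has {1,2,4,5,6,7,8,9}; col 3 has {5,6,7,8}; box has {1,2,5,6,7,8} → only 3 remains.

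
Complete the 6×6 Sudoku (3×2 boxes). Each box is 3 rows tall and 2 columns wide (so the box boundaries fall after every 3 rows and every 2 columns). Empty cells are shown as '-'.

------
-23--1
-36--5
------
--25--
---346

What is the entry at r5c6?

3

r2c4 = 4: row 2 has {1,2,3}; col 4 has {3,5}; box has {3,6} → only 4 remains.
r2c5 = 6: row 2 has {1,2,3,4}; col 5 has {4}; box has {1,5} → only 6 remains.
r3c5 = 2: row 3 has {3,5,6}; col 5 has {4,6}; box has {1,5,6} → only 2 remains.
r5c6 = 3: row 5 has {2,5}; col 6 has {1,5,6}; box has {4,6} → only 3 remains.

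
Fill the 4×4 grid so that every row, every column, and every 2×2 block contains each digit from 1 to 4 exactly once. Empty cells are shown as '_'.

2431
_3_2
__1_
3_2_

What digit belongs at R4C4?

4

R2C1 = 1 (sole candidate).
R2C3 = 4 (sole candidate).
R3C1 = 4 (sole candidate).
R3C2 = 2 (sole candidate).
R3C4 = 3 (sole candidate).
R4C2 = 1 (sole candidate).
R4C4 = 4: row 4 has {1,2,3}; col 4 has {1,2,3}; box has {1,2,3} → only 4 remains.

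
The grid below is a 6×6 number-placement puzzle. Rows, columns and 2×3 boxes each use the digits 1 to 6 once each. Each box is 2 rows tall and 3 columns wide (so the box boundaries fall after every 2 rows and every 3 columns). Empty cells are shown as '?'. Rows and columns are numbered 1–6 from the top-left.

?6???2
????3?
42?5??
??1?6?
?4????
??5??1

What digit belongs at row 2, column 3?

4

row 3, column 5 = 1: row 3 has {2,4,5}; col 5 has {3,6}; box has {5,6} → only 1 remains.
row 3, column 6 = 3: row 3 has {1,2,4,5}; col 6 has {1,2}; box has {1,5,6} → only 3 remains.
row 4, column 6 = 4: row 4 has {1,6}; col 6 has {1,2,3}; box has {1,3,5,6} → only 4 remains.
row 6, column 2 = 3: row 6 has {1,5}; col 2 has {2,4,6}; box has {4,5} → only 3 remains.
row 3, column 3 = 6: row 3 has {1,2,3,4,5}; col 3 has {1,5}; box has {1,2,4} → only 6 remains.
row 4, column 2 = 5: row 4 has {1,4,6}; col 2 has {2,3,4,6}; box has {1,2,4,6} → only 5 remains.
row 4, column 4 = 2: row 4 has {1,4,5,6}; col 4 has {5}; box has {1,3,4,5,6} → only 2 remains.
row 5, column 3 = 2: row 5 has {4}; col 3 has {1,5,6}; box has {3,4,5} → only 2 remains.
row 5, column 5 = 5: row 5 has {2,4}; col 5 has {1,3,6}; box has {1} → only 5 remains.
row 5, column 6 = 6: row 5 has {2,4,5}; col 6 has {1,2,3,4}; box has {1,5} → only 6 remains.
row 6, column 1 = 6: row 6 has {1,3,5}; col 1 has {4}; box has {2,3,4,5} → only 6 remains.
row 6, column 4 = 4: row 6 has {1,3,5,6}; col 4 has {2,5}; box has {1,5,6} → only 4 remains.
row 6, column 5 = 2: row 6 has {1,3,4,5,6}; col 5 has {1,3,5,6}; box has {1,4,5,6} → only 2 remains.
row 1, column 4 = 1: row 1 has {2,6}; col 4 has {2,4,5}; box has {2,3} → only 1 remains.
row 1, column 5 = 4: row 1 has {1,2,6}; col 5 has {1,2,3,5,6}; box has {1,2,3} → only 4 remains.
row 2, column 2 = 1: row 2 has {3}; col 2 has {2,3,4,5,6}; box has {6} → only 1 remains.
row 2, column 3 = 4: row 2 has {1,3}; col 3 has {1,2,5,6}; box has {1,6} → only 4 remains.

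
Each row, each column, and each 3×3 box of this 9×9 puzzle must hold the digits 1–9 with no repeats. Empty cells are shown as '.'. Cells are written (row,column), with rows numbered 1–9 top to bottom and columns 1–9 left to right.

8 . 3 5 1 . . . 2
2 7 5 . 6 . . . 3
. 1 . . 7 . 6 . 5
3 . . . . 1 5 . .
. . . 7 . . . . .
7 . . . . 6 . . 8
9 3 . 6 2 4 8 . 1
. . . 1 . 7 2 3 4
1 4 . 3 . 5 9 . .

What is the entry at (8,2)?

(1,6) = 9 (sole candidate).
(2,6) = 8 (sole candidate).
(3,1) = 4 (sole candidate).
(3,3) = 9 (sole candidate).
(3,4) = 2 (sole candidate).
(3,6) = 3 (sole candidate).
(3,8) = 8 (sole candidate).
(5,6) = 2 (sole candidate).
(7,3) = 7 (sole candidate).
(7,8) = 5 (sole candidate).
(9,5) = 8 (sole candidate).
(1,2) = 6 (sole candidate).
(2,4) = 4 (sole candidate).
(2,7) = 1 (sole candidate).
(2,8) = 9 (sole candidate).
(6,4) = 9 (sole candidate).
(8,5) = 9 (sole candidate).
(4,4) = 8 (sole candidate).
(4,5) = 4 (sole candidate).
(9,3) = 2 (hidden single in row 9).
(4,3) = 6 (sole candidate).
(5,1) = 5 (sole candidate).
(5,5) = 3 (sole candidate).
(5,7) = 4 (sole candidate).
(6,2) = 2 (sole candidate).
(6,5) = 5 (sole candidate).
(6,7) = 3 (sole candidate).
(6,8) = 1 (sole candidate).
(8,1) = 6 (sole candidate).
(8,3) = 8 (sole candidate).
(1,7) = 7 (sole candidate).
(1,8) = 4 (sole candidate).
(4,2) = 9 (sole candidate).
(4,9) = 7 (sole candidate).
(5,2) = 8 (sole candidate).
(5,3) = 1 (sole candidate).
(5,8) = 6 (sole candidate).
(5,9) = 9 (sole candidate).
(6,3) = 4 (sole candidate).
(8,2) = 5: row 8 has {1,2,3,4,6,7,8,9}; col 2 has {1,2,3,4,6,7,8,9}; box has {1,2,3,4,6,7,8,9} → only 5 remains.

5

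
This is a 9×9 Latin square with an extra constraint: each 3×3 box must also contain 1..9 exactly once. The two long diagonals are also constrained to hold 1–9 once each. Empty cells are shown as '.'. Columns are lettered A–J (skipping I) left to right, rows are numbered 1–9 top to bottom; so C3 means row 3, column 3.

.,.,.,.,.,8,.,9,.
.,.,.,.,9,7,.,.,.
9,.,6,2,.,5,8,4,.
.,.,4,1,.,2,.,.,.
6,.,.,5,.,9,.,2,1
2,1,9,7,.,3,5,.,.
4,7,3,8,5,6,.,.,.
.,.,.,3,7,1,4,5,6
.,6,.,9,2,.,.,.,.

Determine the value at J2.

3

A1 = 7 (sole candidate).
J1 = 5 (sole candidate).
B3 = 3 (sole candidate).
E3 = 1 (sole candidate).
J3 = 7 (sole candidate).
B5 = 8 (sole candidate).
C5 = 7 (sole candidate).
E5 = 4 (sole candidate).
G5 = 3 (sole candidate).
H7 = 1 (sole candidate).
A8 = 8 (sole candidate).
B8 = 9 (sole candidate).
C8 = 2 (sole candidate).
A9 = 1 (sole candidate).
C9 = 5 (sole candidate).
F9 = 4 (sole candidate).
G9 = 7 (sole candidate).
J9 = 8 (sole candidate).
C1 = 1 (sole candidate).
A2 = 5 (sole candidate).
B2 = 2 (sole candidate).
C2 = 8 (sole candidate).
H2 = 6 (sole candidate).
J2 = 3: row 2 has {2,5,6,7,8,9}; col 9 has {1,5,6,7,8}; box has {4,5,6,7,8,9} → only 3 remains.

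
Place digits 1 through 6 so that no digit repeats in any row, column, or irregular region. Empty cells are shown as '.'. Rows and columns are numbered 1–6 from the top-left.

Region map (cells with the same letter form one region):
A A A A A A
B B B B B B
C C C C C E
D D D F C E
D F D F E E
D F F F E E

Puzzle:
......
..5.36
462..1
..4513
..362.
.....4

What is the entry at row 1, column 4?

1

row 3, column 4 = 3 (sole candidate).
row 3, column 5 = 5 (sole candidate).
row 4, column 2 = 2 (sole candidate).
row 5, column 6 = 5 (sole candidate).
row 6, column 3 = 1 (sole candidate).
row 6, column 4 = 2 (sole candidate).
row 6, column 5 = 6 (sole candidate).
row 1, column 3 = 6 (sole candidate).
row 1, column 5 = 4 (sole candidate).
row 1, column 6 = 2 (sole candidate).
row 4, column 1 = 6 (sole candidate).
row 5, column 1 = 1 (sole candidate).
row 5, column 2 = 4 (sole candidate).
row 6, column 1 = 5 (sole candidate).
row 6, column 2 = 3 (sole candidate).
row 1, column 1 = 3 (sole candidate).
row 1, column 4 = 1: row 1 has {2,3,4,6}; col 4 has {2,3,5,6}; region has {2,3,4,6} → only 1 remains.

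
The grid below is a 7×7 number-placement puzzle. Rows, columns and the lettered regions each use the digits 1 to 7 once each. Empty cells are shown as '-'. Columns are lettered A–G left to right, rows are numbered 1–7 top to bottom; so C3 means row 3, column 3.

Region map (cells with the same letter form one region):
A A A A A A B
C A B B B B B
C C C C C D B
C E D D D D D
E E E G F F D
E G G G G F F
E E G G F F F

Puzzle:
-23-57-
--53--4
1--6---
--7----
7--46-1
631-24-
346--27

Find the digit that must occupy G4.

3

A1 = 4 (sole candidate).
D1 = 1 (sole candidate).
G1 = 6 (sole candidate).
A2 = 2 (sole candidate).
B2 = 6 (sole candidate).
F2 = 1 (sole candidate).
C3 = 4 (sole candidate).
G3 = 2 (sole candidate).
A4 = 5 (sole candidate).
B4 = 1 (sole candidate).
D4 = 2 (sole candidate).
G4 = 3: row 4 has {1,2,5,7}; col 7 has {1,2,4,6,7}; region has {1,2,7} → only 3 remains.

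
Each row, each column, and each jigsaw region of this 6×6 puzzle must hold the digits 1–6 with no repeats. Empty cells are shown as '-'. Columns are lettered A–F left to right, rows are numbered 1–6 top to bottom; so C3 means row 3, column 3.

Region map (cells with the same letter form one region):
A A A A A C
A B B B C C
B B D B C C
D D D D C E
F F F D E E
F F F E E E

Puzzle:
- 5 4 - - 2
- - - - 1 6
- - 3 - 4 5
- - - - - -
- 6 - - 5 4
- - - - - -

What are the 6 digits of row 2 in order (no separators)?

235416

E4 = 3: row 4 has {}; col 5 has {1,4,5}; region has {1,2,4,5,6} → only 3 remains.
F4 = 1: row 4 has {3}; col 6 has {2,4,5,6}; region has {4,5} → only 1 remains.
F6 = 3: row 6 has {}; col 6 has {1,2,4,5,6}; region has {1,4,5} → only 3 remains.
E1 = 6: row 1 has {2,4,5}; col 5 has {1,3,4,5}; region has {4,5} → only 6 remains.
E6 = 2: row 6 has {3}; col 5 has {1,3,4,5,6}; region has {1,3,4,5} → only 2 remains.
D6 = 6: row 6 has {2,3}; col 4 has {}; region has {1,2,3,4,5} → only 6 remains.
A3 = 6: in row 3, 6 can only go here (every other open cell in that row sees a 6).
C4 = 6: in row 4, 6 can only go here (every other open cell in that row sees a 6).
A5 = 3: in row 5, 3 can only go here (every other open cell in that row sees a 3).
A1 = 1: row 1 has {2,4,5,6}; col 1 has {3,6}; region has {4,5,6} → only 1 remains.
D1 = 3: row 1 has {1,2,4,5,6}; col 4 has {6}; region has {1,4,5,6} → only 3 remains.
A2 = 2: row 2 has {1,6}; col 1 has {1,3,6}; region has {1,3,4,5,6} → only 2 remains.
C2 = 5: row 2 has {1,2,6}; col 3 has {3,4,6}; region has {6} → only 5 remains.
D2 = 4: row 2 has {1,2,5,6}; col 4 has {3,6}; region has {5,6} → only 4 remains.
C6 = 1: row 6 has {2,3,6}; col 3 has {3,4,5,6}; region has {3,6} → only 1 remains.
B2 = 3: row 2 has {1,2,4,5,6}; col 2 has {5,6}; region has {4,5,6} → only 3 remains.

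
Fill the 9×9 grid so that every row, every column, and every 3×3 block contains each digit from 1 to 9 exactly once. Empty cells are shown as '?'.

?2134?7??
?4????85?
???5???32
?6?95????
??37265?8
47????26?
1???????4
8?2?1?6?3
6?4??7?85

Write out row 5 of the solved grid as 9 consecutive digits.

R1C8 = 9 (sole candidate).
R1C9 = 6 (sole candidate).
R2C9 = 1 (sole candidate).
R3C7 = 4 (sole candidate).
R4C1 = 2 (sole candidate).
R4C3 = 8 (sole candidate).
R4C9 = 7 (sole candidate).
R5C1 = 9: row 5 has {2,3,5,6,7,8}; col 1 has {1,2,4,6,8}; box has {2,3,4,6,7,8} → only 9 remains.
R5C2 = 1: row 5 has {2,3,5,6,7,8,9}; col 2 has {2,4,6,7}; box has {2,3,4,6,7,8,9} → only 1 remains.
R5C8 = 4: row 5 has {1,2,3,5,6,7,8,9}; col 8 has {3,5,6,8,9}; box has {2,5,6,7,8} → only 4 remains.

913726548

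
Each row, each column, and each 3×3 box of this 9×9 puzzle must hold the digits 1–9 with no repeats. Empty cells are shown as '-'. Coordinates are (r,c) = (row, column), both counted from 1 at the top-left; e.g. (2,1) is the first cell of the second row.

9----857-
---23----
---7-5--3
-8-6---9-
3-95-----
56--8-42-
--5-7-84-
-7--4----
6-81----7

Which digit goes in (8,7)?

(1,4) = 4: row 1 has {5,7,8,9}; col 4 has {1,2,5,6,7}; box has {2,3,5,7,8} → only 4 remains.
(6,9) = 1: row 6 has {2,4,5,6,8}; col 9 has {3,7}; box has {2,4,9} → only 1 remains.
(4,9) = 5: row 4 has {6,8,9}; col 9 has {1,3,7}; box has {1,2,4,9} → only 5 remains.
(6,3) = 7: row 6 has {1,2,4,5,6,8}; col 3 has {5,8,9}; box has {3,5,6,8,9} → only 7 remains.
(2,2) = 5: in row 2, 5 can only go here (every other open cell in that row sees a 5).
(2,1) = 7: in row 2, 7 can only go here (every other open cell in that row sees a 7).
(8,8) = 5: in row 8, 5 can only go here (every other open cell in that row sees a 5).
(8,4) = 8: in row 8, 8 can only go here (every other open cell in that row sees an 8).
(9,8) = 3: row 9 has {1,6,7,8}; col 8 has {2,4,5,7,9}; box has {4,5,7,8} → only 3 remains.
(9,2) = 4: in row 9, 4 can only go here (every other open cell in that row sees a 4).
(9,5) = 5: in row 9, 5 can only go here (every other open cell in that row sees a 5).
(5,6) = 4: in row 5, 4 can only go here (every other open cell in that row sees a 4).
(5,7) = 7: in row 5, 7 can only go here (every other open cell in that row sees a 7).
(4,7) = 3: row 4 has {5,6,8,9}; col 7 has {4,5,7,8}; box has {1,2,4,5,7,9} → only 3 remains.
(4,6) = 7: in row 4, 7 can only go here (every other open cell in that row sees a 7).
(3,1) = 8: in column 1, 8 can only go here (every other open cell in that column sees an 8).
(3,3) = 4: in row 3, 4 can only go here (every other open cell in that row sees a 4).
(2,9) = 4: in row 2, 4 can only go here (every other open cell in that row sees a 4).
(2,8) = 8: in row 2, 8 can only go here (every other open cell in that row sees an 8).
(5,8) = 6: row 5 has {3,4,5,7,9}; col 8 has {2,3,4,5,7,8,9}; box has {1,2,3,4,5,7,9} → only 6 remains.
(5,9) = 8: row 5 has {3,4,5,6,7,9}; col 9 has {1,3,4,5,7}; box has {1,2,3,4,5,6,7,9} → only 8 remains.
(3,8) = 1: row 3 has {3,4,5,7,8}; col 8 has {2,3,4,5,6,7,8,9}; box has {3,4,5,7,8} → only 1 remains.
(3,2) = 2: row 3 has {1,3,4,5,7,8}; col 2 has {4,5,6,7,8}; box has {4,5,7,8,9} → only 2 remains.
(5,2) = 1: row 5 has {3,4,5,6,7,8,9}; col 2 has {2,4,5,6,7,8}; box has {3,5,6,7,8,9} → only 1 remains.
(5,5) = 2: row 5 has {1,3,4,5,6,7,8,9}; col 5 has {3,4,5,7,8}; box has {4,5,6,7,8} → only 2 remains.
(1,2) = 3: row 1 has {4,5,7,8,9}; col 2 has {1,2,4,5,6,7,8}; box has {2,4,5,7,8,9} → only 3 remains.
(4,3) = 2: row 4 has {3,5,6,7,8,9}; col 3 has {4,5,7,8,9}; box has {1,3,5,6,7,8,9} → only 2 remains.
(4,5) = 1: row 4 has {2,3,5,6,7,8,9}; col 5 has {2,3,4,5,7,8}; box has {2,4,5,6,7,8} → only 1 remains.
(7,2) = 9: row 7 has {4,5,7,8}; col 2 has {1,2,3,4,5,6,7,8}; box has {4,5,6,7,8} → only 9 remains.
(7,4) = 3: row 7 has {4,5,7,8,9}; col 4 has {1,2,4,5,6,7,8}; box has {1,4,5,7,8} → only 3 remains.
(1,5) = 6: row 1 has {3,4,5,7,8,9}; col 5 has {1,2,3,4,5,7,8}; box has {2,3,4,5,7,8} → only 6 remains.
(1,9) = 2: row 1 has {3,4,5,6,7,8,9}; col 9 has {1,3,4,5,7,8}; box has {1,3,4,5,7,8} → only 2 remains.
(3,5) = 9: row 3 has {1,2,3,4,5,7,8}; col 5 has {1,2,3,4,5,6,7,8}; box has {2,3,4,5,6,7,8} → only 9 remains.
(3,7) = 6: row 3 has {1,2,3,4,5,7,8,9}; col 7 has {3,4,5,7,8}; box has {1,2,3,4,5,7,8} → only 6 remains.
(4,1) = 4: row 4 has {1,2,3,5,6,7,8,9}; col 1 has {3,5,6,7,8,9}; box has {1,2,3,5,6,7,8,9} → only 4 remains.
(6,4) = 9: row 6 has {1,2,4,5,6,7,8}; col 4 has {1,2,3,4,5,6,7,8}; box has {1,2,4,5,6,7,8} → only 9 remains.
(6,6) = 3: row 6 has {1,2,4,5,6,7,8,9}; col 6 has {4,5,7,8}; box has {1,2,4,5,6,7,8,9} → only 3 remains.
(7,9) = 6: row 7 has {3,4,5,7,8,9}; col 9 has {1,2,3,4,5,7,8}; box has {3,4,5,7,8} → only 6 remains.
(8,9) = 9: row 8 has {4,5,7,8}; col 9 has {1,2,3,4,5,6,7,8}; box has {3,4,5,6,7,8} → only 9 remains.
(9,7) = 2: row 9 has {1,3,4,5,6,7,8}; col 7 has {3,4,5,6,7,8}; box has {3,4,5,6,7,8,9} → only 2 remains.
(1,3) = 1: row 1 has {2,3,4,5,6,7,8,9}; col 3 has {2,4,5,7,8,9}; box has {2,3,4,5,7,8,9} → only 1 remains.
(2,3) = 6: row 2 has {2,3,4,5,7,8}; col 3 has {1,2,4,5,7,8,9}; box has {1,2,3,4,5,7,8,9} → only 6 remains.
(2,6) = 1: row 2 has {2,3,4,5,6,7,8}; col 6 has {3,4,5,7,8}; box has {2,3,4,5,6,7,8,9} → only 1 remains.
(2,7) = 9: row 2 has {1,2,3,4,5,6,7,8}; col 7 has {2,3,4,5,6,7,8}; box has {1,2,3,4,5,6,7,8} → only 9 remains.
(7,6) = 2: row 7 has {3,4,5,6,7,8,9}; col 6 has {1,3,4,5,7,8}; box has {1,3,4,5,7,8} → only 2 remains.
(8,3) = 3: row 8 has {4,5,7,8,9}; col 3 has {1,2,4,5,6,7,8,9}; box has {4,5,6,7,8,9} → only 3 remains.
(8,6) = 6: row 8 has {3,4,5,7,8,9}; col 6 has {1,2,3,4,5,7,8}; box has {1,2,3,4,5,7,8} → only 6 remains.
(8,7) = 1: row 8 has {3,4,5,6,7,8,9}; col 7 has {2,3,4,5,6,7,8,9}; box has {2,3,4,5,6,7,8,9} → only 1 remains.

1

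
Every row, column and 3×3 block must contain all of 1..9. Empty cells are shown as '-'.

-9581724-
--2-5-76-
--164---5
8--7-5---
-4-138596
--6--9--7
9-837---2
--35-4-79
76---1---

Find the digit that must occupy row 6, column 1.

row 1, column 9 = 3 (sole candidate).
row 2, column 4 = 9 (sole candidate).
row 2, column 6 = 3 (sole candidate).
row 3, column 1 = 3 (sole candidate).
row 3, column 6 = 2 (sole candidate).
row 3, column 8 = 8 (sole candidate).
row 4, column 3 = 9 (sole candidate).
row 5, column 1 = 2 (sole candidate).
row 5, column 3 = 7 (sole candidate).
row 6, column 5 = 2 (sole candidate).
row 7, column 6 = 6 (sole candidate).
row 8, column 1 = 1 (sole candidate).
row 8, column 2 = 2 (sole candidate).
row 8, column 5 = 8 (sole candidate).
row 8, column 7 = 6 (sole candidate).
row 9, column 3 = 4 (sole candidate).
row 9, column 4 = 2 (sole candidate).
row 9, column 5 = 9 (sole candidate).
row 9, column 9 = 8 (sole candidate).
row 1, column 1 = 6 (sole candidate).
row 2, column 1 = 4 (sole candidate).
row 2, column 2 = 8 (sole candidate).
row 2, column 9 = 1 (sole candidate).
row 3, column 2 = 7 (sole candidate).
row 3, column 7 = 9 (sole candidate).
row 4, column 5 = 6 (sole candidate).
row 4, column 9 = 4 (sole candidate).
row 6, column 1 = 5: row 6 has {2,6,7,9}; col 1 has {1,2,3,4,6,7,8,9}; box has {2,4,6,7,8,9} → only 5 remains.

5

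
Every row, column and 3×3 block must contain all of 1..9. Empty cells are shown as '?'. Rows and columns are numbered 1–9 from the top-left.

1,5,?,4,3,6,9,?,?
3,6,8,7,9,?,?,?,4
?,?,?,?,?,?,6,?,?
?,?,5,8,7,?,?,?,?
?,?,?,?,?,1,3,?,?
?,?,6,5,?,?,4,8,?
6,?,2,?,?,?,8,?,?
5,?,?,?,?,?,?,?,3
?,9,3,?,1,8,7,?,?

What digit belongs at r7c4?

r1c3 = 7 (sole candidate).
r1c8 = 2 (sole candidate).
r1c9 = 8 (sole candidate).
r6c5 = 2 (sole candidate).
r9c1 = 4 (sole candidate).
r8c3 = 1 (sole candidate).
r8c7 = 2 (sole candidate).
r4c7 = 1 (sole candidate).
r7c2 = 7 (sole candidate).
r8c2 = 8 (sole candidate).
r2c7 = 5 (sole candidate).
r2c8 = 1 (sole candidate).
r3c9 = 7 (sole candidate).
r6c9 = 9 (sole candidate).
r2c6 = 2 (sole candidate).
r3c4 = 1 (sole candidate).
r3c6 = 5 (sole candidate).
r3c8 = 3 (sole candidate).
r4c8 = 6 (sole candidate).
r4c9 = 2 (sole candidate).
r5c9 = 5 (sole candidate).
r6c1 = 7 (sole candidate).
r6c6 = 3 (sole candidate).
r7c9 = 1 (sole candidate).
r9c8 = 5 (sole candidate).
r9c9 = 6 (sole candidate).
r3c5 = 8 (sole candidate).
r4c1 = 9 (sole candidate).
r4c6 = 4 (sole candidate).
r5c3 = 4 (sole candidate).
r5c5 = 6 (sole candidate).
r5c8 = 7 (sole candidate).
r6c2 = 1 (sole candidate).
r7c6 = 9 (sole candidate).
r7c8 = 4 (sole candidate).
r8c4 = 6 (sole candidate).
r8c5 = 4 (sole candidate).
r8c6 = 7 (sole candidate).
r8c8 = 9 (sole candidate).
r9c4 = 2 (sole candidate).
r3c1 = 2 (sole candidate).
r3c2 = 4 (sole candidate).
r3c3 = 9 (sole candidate).
r4c2 = 3 (sole candidate).
r5c1 = 8 (sole candidate).
r5c2 = 2 (sole candidate).
r5c4 = 9 (sole candidate).
r7c4 = 3: row 7 has {1,2,4,6,7,8,9}; col 4 has {1,2,4,5,6,7,8,9}; box has {1,2,4,6,7,8,9} → only 3 remains.

3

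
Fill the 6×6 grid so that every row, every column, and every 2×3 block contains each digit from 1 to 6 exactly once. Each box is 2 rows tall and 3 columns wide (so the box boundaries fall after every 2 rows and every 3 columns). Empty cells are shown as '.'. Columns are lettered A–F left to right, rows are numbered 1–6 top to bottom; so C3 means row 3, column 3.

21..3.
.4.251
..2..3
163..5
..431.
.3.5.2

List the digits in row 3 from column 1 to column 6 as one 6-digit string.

452163

C2 = 6: row 2 has {1,2,4,5}; col 3 has {2,3,4}; box has {1,2,4} → only 6 remains.
B3 = 5: row 3 has {2,3}; col 2 has {1,3,4,6}; box has {1,2,3,6} → only 5 remains.
D4 = 4: row 4 has {1,3,5,6}; col 4 has {2,3,5}; box has {3,5} → only 4 remains.
E4 = 2: row 4 has {1,3,4,5,6}; col 5 has {1,3,5}; box has {3,4,5} → only 2 remains.
B5 = 2: row 5 has {1,3,4}; col 2 has {1,3,4,5,6}; box has {3,4} → only 2 remains.
F5 = 6: row 5 has {1,2,3,4}; col 6 has {1,2,3,5}; box has {1,2,3,5} → only 6 remains.
A6 = 6: row 6 has {2,3,5}; col 1 has {1,2}; box has {2,3,4} → only 6 remains.
C6 = 1: row 6 has {2,3,5,6}; col 3 has {2,3,4,6}; box has {2,3,4,6} → only 1 remains.
E6 = 4: row 6 has {1,2,3,5,6}; col 5 has {1,2,3,5}; box has {1,2,3,5,6} → only 4 remains.
C1 = 5: row 1 has {1,2,3}; col 3 has {1,2,3,4,6}; box has {1,2,4,6} → only 5 remains.
D1 = 6: row 1 has {1,2,3,5}; col 4 has {2,3,4,5}; box has {1,2,3,5} → only 6 remains.
F1 = 4: row 1 has {1,2,3,5,6}; col 6 has {1,2,3,5,6}; box has {1,2,3,5,6} → only 4 remains.
A2 = 3: row 2 has {1,2,4,5,6}; col 1 has {1,2,6}; box has {1,2,4,5,6} → only 3 remains.
A3 = 4: row 3 has {2,3,5}; col 1 has {1,2,3,6}; box has {1,2,3,5,6} → only 4 remains.
D3 = 1: row 3 has {2,3,4,5}; col 4 has {2,3,4,5,6}; box has {2,3,4,5} → only 1 remains.
E3 = 6: row 3 has {1,2,3,4,5}; col 5 has {1,2,3,4,5}; box has {1,2,3,4,5} → only 6 remains.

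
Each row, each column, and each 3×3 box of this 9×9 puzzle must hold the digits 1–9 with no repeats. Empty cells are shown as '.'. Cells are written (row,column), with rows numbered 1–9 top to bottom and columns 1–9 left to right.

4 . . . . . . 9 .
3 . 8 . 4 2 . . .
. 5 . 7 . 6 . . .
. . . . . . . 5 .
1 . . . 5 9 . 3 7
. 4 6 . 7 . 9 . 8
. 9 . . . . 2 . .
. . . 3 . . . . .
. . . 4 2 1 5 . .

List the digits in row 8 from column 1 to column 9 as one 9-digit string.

215398764

(5,3) = 2 (sole candidate).
(6,1) = 5 (sole candidate).
(6,6) = 3 (sole candidate).
(5,2) = 8 (sole candidate).
(5,4) = 6 (sole candidate).
(5,7) = 4 (sole candidate).
(2,4) = 9 (hidden single in row 2).
(2,9) = 5 (hidden single in row 2).
(4,6) = 4 (hidden single in row 4).
(9,9) = 9 (hidden single in row 9).
(8,5) = 9: in row 8, 9 can only go here (every other open cell in that row sees a 9).
(7,5) = 6 (hidden single in column 5).
(7,9) = 3 (hidden single in box 9).
Singles propagation stalls; (8,3) is still open with candidates {1,4,5,7}.
  Try (8,3) = 1: this forces (1,3)=7, (3,3)=9, (4,3)=3; then (9,3) has no candidate left — contradiction.
  Try (8,3) = 4: this forces (7,8)=4, (3,9)=4, (7,3)=1; then column 3 has no cell left for 5 — contradiction.
  Try (8,3) = 7: this forces (1,3)=1, (3,3)=9, (4,3)=3; then (9,3) has no candidate left — contradiction.
So (8,3) = 5.
(7,3) = 4 (hidden single in column 3).
(7,8) = 1 (hidden single in row 7).
(6,8) = 2 (sole candidate).
(6,4) = 1 (sole candidate).
(4,5) = 8 (sole candidate).
(4,4) = 2 (sole candidate).
(8,2) = 1: in row 8, 1 can only go here (every other open cell in that row sees a 1).
(2,7) = 1 (hidden single in row 2).
(4,7) = 6 (sole candidate).
(4,9) = 1 (sole candidate).
(8,1) = 2: in row 8, 2 can only go here (every other open cell in that row sees a 2).
(3,1) = 9 (sole candidate).
(3,3) = 1 (sole candidate).
(3,5) = 3 (sole candidate).
(3,7) = 8 (sole candidate).
(3,8) = 4 (sole candidate).
(3,9) = 2 (sole candidate).
(4,1) = 7 (sole candidate).
(4,2) = 3 (sole candidate).
(4,3) = 9 (sole candidate).
(7,1) = 8 (sole candidate).
(7,4) = 5 (sole candidate).
(7,6) = 7 (sole candidate).
(8,6) = 8: row 8 has {1,2,3,5,9}; col 6 has {1,2,3,4,6,7,9}; box has {1,2,3,4,5,6,7,9} → only 8 remains.
(8,7) = 7: row 8 has {1,2,3,5,8,9}; col 7 has {1,2,4,5,6,8,9}; box has {1,2,3,5,9} → only 7 remains.
(8,8) = 6: row 8 has {1,2,3,5,7,8,9}; col 8 has {1,2,3,4,5,9}; box has {1,2,3,5,7,9} → only 6 remains.
(8,9) = 4: row 8 has {1,2,3,5,6,7,8,9}; col 9 has {1,2,3,5,7,8,9}; box has {1,2,3,5,6,7,9} → only 4 remains.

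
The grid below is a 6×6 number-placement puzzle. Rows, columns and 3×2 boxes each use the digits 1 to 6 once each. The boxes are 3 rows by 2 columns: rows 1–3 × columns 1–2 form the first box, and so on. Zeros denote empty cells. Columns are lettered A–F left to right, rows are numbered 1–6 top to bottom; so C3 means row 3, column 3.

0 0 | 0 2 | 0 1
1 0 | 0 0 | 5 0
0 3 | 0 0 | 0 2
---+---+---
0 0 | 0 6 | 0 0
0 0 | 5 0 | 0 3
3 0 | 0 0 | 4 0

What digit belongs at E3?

E3 = 6: row 3 has {2,3}; col 5 has {4,5}; box has {1,2,5} → only 6 remains.

6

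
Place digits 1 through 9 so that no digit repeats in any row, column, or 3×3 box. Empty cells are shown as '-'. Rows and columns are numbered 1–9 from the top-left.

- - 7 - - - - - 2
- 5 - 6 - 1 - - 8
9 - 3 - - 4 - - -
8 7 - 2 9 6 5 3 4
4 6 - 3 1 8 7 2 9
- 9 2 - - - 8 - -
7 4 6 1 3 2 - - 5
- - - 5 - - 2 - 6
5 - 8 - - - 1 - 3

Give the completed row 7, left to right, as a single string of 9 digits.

row 2, column 1 = 2 (sole candidate).
row 2, column 3 = 4 (sole candidate).
row 2, column 5 = 7 (sole candidate).
row 2, column 8 = 9 (sole candidate).
row 3, column 4 = 8 (sole candidate).
row 3, column 7 = 6 (sole candidate).
row 4, column 3 = 1 (sole candidate).
row 5, column 3 = 5 (sole candidate).
row 6, column 1 = 3 (sole candidate).
row 6, column 9 = 1 (sole candidate).
row 7, column 7 = 9: row 7 has {1,2,3,4,5,6,7}; col 7 has {1,2,5,6,7,8}; box has {1,2,3,5,6} → only 9 remains.
row 7, column 8 = 8: row 7 has {1,2,3,4,5,6,7,9}; col 8 has {2,3,9}; box has {1,2,3,5,6,9} → only 8 remains.

746132985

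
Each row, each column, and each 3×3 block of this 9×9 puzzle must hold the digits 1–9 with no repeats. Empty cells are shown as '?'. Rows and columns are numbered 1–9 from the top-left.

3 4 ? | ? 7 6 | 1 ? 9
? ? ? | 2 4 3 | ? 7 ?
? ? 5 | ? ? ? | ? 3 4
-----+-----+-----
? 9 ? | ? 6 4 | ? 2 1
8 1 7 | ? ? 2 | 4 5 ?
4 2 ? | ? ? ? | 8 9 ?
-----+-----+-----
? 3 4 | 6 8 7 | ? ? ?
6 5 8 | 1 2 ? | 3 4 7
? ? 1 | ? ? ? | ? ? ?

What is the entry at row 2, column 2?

8

row 1, column 3 = 2: row 1 has {1,3,4,6,7,9}; col 3 has {1,4,5,7,8}; box has {3,4,5} → only 2 remains.
row 1, column 8 = 8: row 1 has {1,2,3,4,6,7,9}; col 8 has {2,3,4,5,7,9}; box has {1,3,4,7,9} → only 8 remains.
row 4, column 1 = 5: row 4 has {1,2,4,6,9}; col 1 has {3,4,6,8}; box has {1,2,4,7,8,9} → only 5 remains.
row 4, column 3 = 3: row 4 has {1,2,4,5,6,9}; col 3 has {1,2,4,5,7,8}; box has {1,2,4,5,7,8,9} → only 3 remains.
row 4, column 7 = 7: row 4 has {1,2,3,4,5,6,9}; col 7 has {1,3,4,8}; box has {1,2,4,5,8,9} → only 7 remains.
row 6, column 3 = 6: row 6 has {2,4,8,9}; col 3 has {1,2,3,4,5,7,8}; box has {1,2,3,4,5,7,8,9} → only 6 remains.
row 6, column 9 = 3: row 6 has {2,4,6,8,9}; col 9 has {1,4,7,9}; box has {1,2,4,5,7,8,9} → only 3 remains.
row 7, column 8 = 1: row 7 has {3,4,6,7,8}; col 8 has {2,3,4,5,7,8,9}; box has {3,4,7} → only 1 remains.
row 8, column 6 = 9: row 8 has {1,2,3,4,5,6,7,8}; col 6 has {2,3,4,6,7}; box has {1,2,6,7,8} → only 9 remains.
row 9, column 2 = 7: row 9 has {1}; col 2 has {1,2,3,4,5,9}; box has {1,3,4,5,6,8} → only 7 remains.
row 9, column 6 = 5: row 9 has {1,7}; col 6 has {2,3,4,6,7,9}; box has {1,2,6,7,8,9} → only 5 remains.
row 9, column 8 = 6: row 9 has {1,5,7}; col 8 has {1,2,3,4,5,7,8,9}; box has {1,3,4,7} → only 6 remains.
row 1, column 4 = 5: row 1 has {1,2,3,4,6,7,8,9}; col 4 has {1,2,6}; box has {2,3,4,6,7} → only 5 remains.
row 2, column 3 = 9: row 2 has {2,3,4,7}; col 3 has {1,2,3,4,5,6,7,8}; box has {2,3,4,5} → only 9 remains.
row 4, column 4 = 8: row 4 has {1,2,3,4,5,6,7,9}; col 4 has {1,2,5,6}; box has {2,4,6} → only 8 remains.
row 5, column 9 = 6: row 5 has {1,2,4,5,7,8}; col 9 has {1,3,4,7,9}; box has {1,2,3,4,5,7,8,9} → only 6 remains.
row 6, column 4 = 7: row 6 has {2,3,4,6,8,9}; col 4 has {1,2,5,6,8}; box has {2,4,6,8} → only 7 remains.
row 6, column 6 = 1: row 6 has {2,3,4,6,7,8,9}; col 6 has {2,3,4,5,6,7,9}; box has {2,4,6,7,8} → only 1 remains.
row 9, column 5 = 3: row 9 has {1,5,6,7}; col 5 has {2,4,6,7,8}; box has {1,2,5,6,7,8,9} → only 3 remains.
row 2, column 1 = 1: row 2 has {2,3,4,7,9}; col 1 has {3,4,5,6,8}; box has {2,3,4,5,9} → only 1 remains.
row 2, column 9 = 5: row 2 has {1,2,3,4,7,9}; col 9 has {1,3,4,6,7,9}; box has {1,3,4,7,8,9} → only 5 remains.
row 3, column 1 = 7: row 3 has {3,4,5}; col 1 has {1,3,4,5,6,8}; box has {1,2,3,4,5,9} → only 7 remains.
row 3, column 4 = 9: row 3 has {3,4,5,7}; col 4 has {1,2,5,6,7,8}; box has {2,3,4,5,6,7} → only 9 remains.
row 3, column 5 = 1: row 3 has {3,4,5,7,9}; col 5 has {2,3,4,6,7,8}; box has {2,3,4,5,6,7,9} → only 1 remains.
row 3, column 6 = 8: row 3 has {1,3,4,5,7,9}; col 6 has {1,2,3,4,5,6,7,9}; box has {1,2,3,4,5,6,7,9} → only 8 remains.
row 5, column 4 = 3: row 5 has {1,2,4,5,6,7,8}; col 4 has {1,2,5,6,7,8,9}; box has {1,2,4,6,7,8} → only 3 remains.
row 5, column 5 = 9: row 5 has {1,2,3,4,5,6,7,8}; col 5 has {1,2,3,4,6,7,8}; box has {1,2,3,4,6,7,8} → only 9 remains.
row 6, column 5 = 5: row 6 has {1,2,3,4,6,7,8,9}; col 5 has {1,2,3,4,6,7,8,9}; box has {1,2,3,4,6,7,8,9} → only 5 remains.
row 7, column 9 = 2: row 7 has {1,3,4,6,7,8}; col 9 has {1,3,4,5,6,7,9}; box has {1,3,4,6,7} → only 2 remains.
row 9, column 4 = 4: row 9 has {1,3,5,6,7}; col 4 has {1,2,3,5,6,7,8,9}; box has {1,2,3,5,6,7,8,9} → only 4 remains.
row 9, column 7 = 9: row 9 has {1,3,4,5,6,7}; col 7 has {1,3,4,7,8}; box has {1,2,3,4,6,7} → only 9 remains.
row 9, column 9 = 8: row 9 has {1,3,4,5,6,7,9}; col 9 has {1,2,3,4,5,6,7,9}; box has {1,2,3,4,6,7,9} → only 8 remains.
row 2, column 7 = 6: row 2 has {1,2,3,4,5,7,9}; col 7 has {1,3,4,7,8,9}; box has {1,3,4,5,7,8,9} → only 6 remains.
row 3, column 2 = 6: row 3 has {1,3,4,5,7,8,9}; col 2 has {1,2,3,4,5,7,9}; box has {1,2,3,4,5,7,9} → only 6 remains.
row 3, column 7 = 2: row 3 has {1,3,4,5,6,7,8,9}; col 7 has {1,3,4,6,7,8,9}; box has {1,3,4,5,6,7,8,9} → only 2 remains.
row 7, column 1 = 9: row 7 has {1,2,3,4,6,7,8}; col 1 has {1,3,4,5,6,7,8}; box has {1,3,4,5,6,7,8} → only 9 remains.
row 7, column 7 = 5: row 7 has {1,2,3,4,6,7,8,9}; col 7 has {1,2,3,4,6,7,8,9}; box has {1,2,3,4,6,7,8,9} → only 5 remains.
row 9, column 1 = 2: row 9 has {1,3,4,5,6,7,8,9}; col 1 has {1,3,4,5,6,7,8,9}; box has {1,3,4,5,6,7,8,9} → only 2 remains.
row 2, column 2 = 8: row 2 has {1,2,3,4,5,6,7,9}; col 2 has {1,2,3,4,5,6,7,9}; box has {1,2,3,4,5,6,7,9} → only 8 remains.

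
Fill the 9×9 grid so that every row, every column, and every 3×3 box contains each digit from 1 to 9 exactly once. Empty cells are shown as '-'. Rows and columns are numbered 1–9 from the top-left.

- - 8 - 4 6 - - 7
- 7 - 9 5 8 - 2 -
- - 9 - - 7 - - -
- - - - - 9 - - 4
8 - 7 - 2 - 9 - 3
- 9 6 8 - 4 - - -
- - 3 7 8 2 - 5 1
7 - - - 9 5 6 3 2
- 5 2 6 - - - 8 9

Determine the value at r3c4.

1

r2c9 = 6: row 2 has {2,5,7,8,9}; col 9 has {1,2,3,4,7,9}; box has {2,7} → only 6 remains.
r5c6 = 1: row 5 has {2,3,7,8,9}; col 6 has {2,4,5,6,7,8,9}; box has {2,4,8,9} → only 1 remains.
r5c8 = 6: row 5 has {1,2,3,7,8,9}; col 8 has {2,3,5,8}; box has {3,4,9} → only 6 remains.
r6c9 = 5: row 6 has {4,6,8,9}; col 9 has {1,2,3,4,6,7,9}; box has {3,4,6,9} → only 5 remains.
r7c7 = 4: row 7 has {1,2,3,5,7,8}; col 7 has {6,9}; box has {1,2,3,5,6,8,9} → only 4 remains.
r9c6 = 3: row 9 has {2,5,6,8,9}; col 6 has {1,2,4,5,6,7,8,9}; box has {2,5,6,7,8,9} → only 3 remains.
r9c7 = 7: row 9 has {2,3,5,6,8,9}; col 7 has {4,6,9}; box has {1,2,3,4,5,6,8,9} → only 7 remains.
r3c9 = 8: row 3 has {7,9}; col 9 has {1,2,3,4,5,6,7,9}; box has {2,6,7} → only 8 remains.
r5c2 = 4: row 5 has {1,2,3,6,7,8,9}; col 2 has {5,7,9}; box has {6,7,8,9} → only 4 remains.
r5c4 = 5: row 5 has {1,2,3,4,6,7,8,9}; col 4 has {6,7,8,9}; box has {1,2,4,8,9} → only 5 remains.
r7c2 = 6: row 7 has {1,2,3,4,5,7,8}; col 2 has {4,5,7,9}; box has {2,3,5,7} → only 6 remains.
r9c5 = 1: row 9 has {2,3,5,6,7,8,9}; col 5 has {2,4,5,8,9}; box has {2,3,5,6,7,8,9} → only 1 remains.
r3c5 = 3: row 3 has {7,8,9}; col 5 has {1,2,4,5,8,9}; box has {4,5,6,7,8,9} → only 3 remains.
r4c4 = 3: row 4 has {4,9}; col 4 has {5,6,7,8,9}; box has {1,2,4,5,8,9} → only 3 remains.
r6c5 = 7: row 6 has {4,5,6,8,9}; col 5 has {1,2,3,4,5,8,9}; box has {1,2,3,4,5,8,9} → only 7 remains.
r6c8 = 1: row 6 has {4,5,6,7,8,9}; col 8 has {2,3,5,6,8}; box has {3,4,5,6,9} → only 1 remains.
r7c1 = 9: row 7 has {1,2,3,4,5,6,7,8}; col 1 has {7,8}; box has {2,3,5,6,7} → only 9 remains.
r8c4 = 4: row 8 has {2,3,5,6,7,9}; col 4 has {3,5,6,7,8,9}; box has {1,2,3,5,6,7,8,9} → only 4 remains.
r9c1 = 4: row 9 has {1,2,3,5,6,7,8,9}; col 1 has {7,8,9}; box has {2,3,5,6,7,9} → only 4 remains.
r1c8 = 9: row 1 has {4,6,7,8}; col 8 has {1,2,3,5,6,8}; box has {2,6,7,8} → only 9 remains.
r3c8 = 4: row 3 has {3,7,8,9}; col 8 has {1,2,3,5,6,8,9}; box has {2,6,7,8,9} → only 4 remains.
r4c5 = 6: row 4 has {3,4,9}; col 5 has {1,2,3,4,5,7,8,9}; box has {1,2,3,4,5,7,8,9} → only 6 remains.
r4c8 = 7: row 4 has {3,4,6,9}; col 8 has {1,2,3,4,5,6,8,9}; box has {1,3,4,5,6,9} → only 7 remains.
r6c7 = 2: row 6 has {1,4,5,6,7,8,9}; col 7 has {4,6,7,9}; box has {1,3,4,5,6,7,9} → only 2 remains.
r8c3 = 1: row 8 has {2,3,4,5,6,7,9}; col 3 has {2,3,6,7,8,9}; box has {2,3,4,5,6,7,9} → only 1 remains.
r2c3 = 4: row 2 has {2,5,6,7,8,9}; col 3 has {1,2,3,6,7,8,9}; box has {7,8,9} → only 4 remains.
r4c3 = 5: row 4 has {3,4,6,7,9}; col 3 has {1,2,3,4,6,7,8,9}; box has {4,6,7,8,9} → only 5 remains.
r4c7 = 8: row 4 has {3,4,5,6,7,9}; col 7 has {2,4,6,7,9}; box has {1,2,3,4,5,6,7,9} → only 8 remains.
r6c1 = 3: row 6 has {1,2,4,5,6,7,8,9}; col 1 has {4,7,8,9}; box has {4,5,6,7,8,9} → only 3 remains.
r8c2 = 8: row 8 has {1,2,3,4,5,6,7,9}; col 2 has {4,5,6,7,9}; box has {1,2,3,4,5,6,7,9} → only 8 remains.
r2c1 = 1: row 2 has {2,4,5,6,7,8,9}; col 1 has {3,4,7,8,9}; box has {4,7,8,9} → only 1 remains.
r2c7 = 3: row 2 has {1,2,4,5,6,7,8,9}; col 7 has {2,4,6,7,8,9}; box has {2,4,6,7,8,9} → only 3 remains.
r3c2 = 2: row 3 has {3,4,7,8,9}; col 2 has {4,5,6,7,8,9}; box has {1,4,7,8,9} → only 2 remains.
r3c4 = 1: row 3 has {2,3,4,7,8,9}; col 4 has {3,4,5,6,7,8,9}; box has {3,4,5,6,7,8,9} → only 1 remains.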